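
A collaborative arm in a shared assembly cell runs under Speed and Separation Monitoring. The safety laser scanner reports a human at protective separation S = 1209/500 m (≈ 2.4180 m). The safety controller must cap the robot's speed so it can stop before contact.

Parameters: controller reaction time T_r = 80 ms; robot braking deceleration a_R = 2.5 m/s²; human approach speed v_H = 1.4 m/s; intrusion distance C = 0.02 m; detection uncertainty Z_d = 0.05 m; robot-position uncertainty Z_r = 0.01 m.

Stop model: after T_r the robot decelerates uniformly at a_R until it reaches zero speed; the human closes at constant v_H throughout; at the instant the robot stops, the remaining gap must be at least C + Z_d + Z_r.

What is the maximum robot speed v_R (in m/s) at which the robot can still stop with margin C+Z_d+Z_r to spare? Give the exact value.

v_R_max = 21/10 m/s = 2.1000 m/s

quadratic (1/5)·v² + (16/25)·v + (-1113/500) = 0
  disc = (16/25)² − 4·(1/5)·(-1113/500) = 1369/625 ; √disc = 37/25
  v_R = (−(16/25) + 37/25) / (2·(1/5)) = 21/10 m/s
check:
braking lasts T_s = (21/10)/(5/2) = 0.8400 s
reaction-phase robot travel = 2.1000·0.0800 = 0.1680 m
robot covers 2.1000·0.8400 − ½·2.5000·0.8400² = 0.8820 m while stopping
human over T_r+T_s: 1.4000·(0.0800+0.8400) = 1.2880 m
margins: 0.0200+0.0500+0.0100 = 0.0800 m
sum ≈ 0.1680+0.8820+1.2880+0.0800 ≈ 2.4180 m = S ✓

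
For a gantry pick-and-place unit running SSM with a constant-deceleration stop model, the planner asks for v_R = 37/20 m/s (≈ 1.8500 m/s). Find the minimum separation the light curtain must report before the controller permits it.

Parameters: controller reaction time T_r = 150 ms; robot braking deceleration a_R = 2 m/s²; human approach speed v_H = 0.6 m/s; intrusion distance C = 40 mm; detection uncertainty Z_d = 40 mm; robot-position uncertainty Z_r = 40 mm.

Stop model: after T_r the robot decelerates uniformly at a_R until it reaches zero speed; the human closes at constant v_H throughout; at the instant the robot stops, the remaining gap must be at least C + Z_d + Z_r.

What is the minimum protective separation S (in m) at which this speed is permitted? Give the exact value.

S_min = 3037/1600 m = 1.8981 m

stop time T_s = (37/20)/2 = 0.9250 s
robot covers v_R·T_r = 1.8500·0.1500 = 0.2775 m before braking
robot under decel: 1.8500²/(2·2.0000) = 0.8556 m
human over T_r+T_s: 0.6000·(0.1500+0.9250) = 0.6450 m
residual clearance needed = 0.0400+0.0400+0.0400 = 0.1200 m
S_min ≈ 0.2775+0.8556+0.6450+0.1200  ⇒  S_min = 3037/1600 m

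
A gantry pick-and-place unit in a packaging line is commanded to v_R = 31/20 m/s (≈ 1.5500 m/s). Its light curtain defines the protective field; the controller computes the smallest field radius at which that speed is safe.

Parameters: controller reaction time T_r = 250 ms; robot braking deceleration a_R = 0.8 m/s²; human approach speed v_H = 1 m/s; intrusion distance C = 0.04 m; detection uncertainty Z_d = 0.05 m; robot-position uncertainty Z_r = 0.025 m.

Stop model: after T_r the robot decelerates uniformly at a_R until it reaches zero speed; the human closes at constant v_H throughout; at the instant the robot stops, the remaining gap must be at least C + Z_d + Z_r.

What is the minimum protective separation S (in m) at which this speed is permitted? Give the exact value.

stop time T_s = (31/20)/(4/5) = 1.9375 s
robot in T_r: 1.5500·0.2500 = 0.3875 m
braking distance = 1.5500²/(2·0.8000) = 1.5016 m
human closes 1.0000·2.1875 = 2.1875 m
C+Z_d+Z_r = 0.0400+0.0500+0.0250 = 0.1150 m
S_min ≈ 0.3875+1.5016+2.1875+0.1150  ⇒  S_min = 13413/3200 m

S_min = 13413/3200 m = 4.1916 m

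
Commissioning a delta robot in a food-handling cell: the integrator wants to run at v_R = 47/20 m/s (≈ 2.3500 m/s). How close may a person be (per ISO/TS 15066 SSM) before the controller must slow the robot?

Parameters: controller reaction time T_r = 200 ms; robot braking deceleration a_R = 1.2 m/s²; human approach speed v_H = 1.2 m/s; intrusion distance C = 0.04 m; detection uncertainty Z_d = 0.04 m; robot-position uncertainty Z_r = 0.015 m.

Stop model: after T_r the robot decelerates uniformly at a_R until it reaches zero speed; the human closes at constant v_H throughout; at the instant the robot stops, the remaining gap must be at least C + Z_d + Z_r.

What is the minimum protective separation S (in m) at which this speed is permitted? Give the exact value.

S_min = 26189/4800 m = 5.4560 m

braking lasts T_s = (47/20)/(6/5) = 1.9583 s
robot covers v_R·T_r = 2.3500·0.2000 = 0.4700 m before braking
robot under decel: 2.3500²/(2·1.2000) = 2.3010 m
human over T_r+T_s: 1.2000·(0.2000+1.9583) = 2.5900 m
residual clearance needed = 0.0400+0.0400+0.0150 = 0.0950 m
S_min ≈ 0.4700+2.3010+2.5900+0.0950  ⇒  S_min = 26189/4800 m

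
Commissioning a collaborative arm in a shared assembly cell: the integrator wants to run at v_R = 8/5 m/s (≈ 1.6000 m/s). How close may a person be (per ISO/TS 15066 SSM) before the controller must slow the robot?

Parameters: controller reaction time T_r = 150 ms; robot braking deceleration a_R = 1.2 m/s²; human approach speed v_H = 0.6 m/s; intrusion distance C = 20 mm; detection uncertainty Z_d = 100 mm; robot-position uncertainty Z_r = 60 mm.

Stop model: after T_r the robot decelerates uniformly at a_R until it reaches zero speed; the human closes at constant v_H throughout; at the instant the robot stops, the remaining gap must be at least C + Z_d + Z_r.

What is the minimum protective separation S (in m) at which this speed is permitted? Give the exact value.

stop time T_s = (8/5)/(6/5) = 1.3333 s
reaction-phase robot travel = 1.6000·0.1500 = 0.2400 m
robot under decel: 1.6000²/(2·1.2000) = 1.0667 m
human closes 0.6000·1.4833 = 0.8900 m
margins: 0.0200+0.1000+0.0600 = 0.1800 m
S_min ≈ 0.2400+1.0667+0.8900+0.1800  ⇒  S_min = 713/300 m

S_min = 713/300 m = 2.3767 m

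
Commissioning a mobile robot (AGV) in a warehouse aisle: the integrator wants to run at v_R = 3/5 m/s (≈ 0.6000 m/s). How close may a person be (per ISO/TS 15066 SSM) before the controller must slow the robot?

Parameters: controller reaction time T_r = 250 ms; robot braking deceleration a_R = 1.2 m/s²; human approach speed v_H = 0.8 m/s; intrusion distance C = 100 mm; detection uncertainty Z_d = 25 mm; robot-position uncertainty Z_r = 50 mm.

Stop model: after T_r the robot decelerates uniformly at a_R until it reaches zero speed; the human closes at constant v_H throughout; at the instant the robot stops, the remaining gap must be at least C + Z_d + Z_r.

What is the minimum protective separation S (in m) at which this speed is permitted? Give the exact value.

S_min = 43/40 m = 1.0750 m

stop time T_s = (3/5)/(6/5) = 0.5000 s
reaction-phase robot travel = 0.6000·0.2500 = 0.1500 m
robot covers 0.6000·0.5000 − ½·1.2000·0.5000² = 0.1500 m while stopping
human over T_r+T_s: 0.8000·(0.2500+0.5000) = 0.6000 m
residual clearance needed = 0.1000+0.0250+0.0500 = 0.1750 m
S_min ≈ 0.1500+0.1500+0.6000+0.1750  ⇒  S_min = 43/40 m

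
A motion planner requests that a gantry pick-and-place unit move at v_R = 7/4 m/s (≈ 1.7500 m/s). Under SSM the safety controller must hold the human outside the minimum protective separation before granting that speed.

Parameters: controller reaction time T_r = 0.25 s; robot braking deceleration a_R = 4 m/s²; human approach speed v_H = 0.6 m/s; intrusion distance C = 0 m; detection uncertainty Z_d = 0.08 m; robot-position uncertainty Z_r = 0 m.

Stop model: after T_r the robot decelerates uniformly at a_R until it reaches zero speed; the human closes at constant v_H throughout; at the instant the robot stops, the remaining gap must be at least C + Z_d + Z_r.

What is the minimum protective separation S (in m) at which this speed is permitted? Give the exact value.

stop time T_s = (7/4)/4 = 0.4375 s
reaction-phase robot travel = 1.7500·0.2500 = 0.4375 m
robot covers 1.7500·0.4375 − ½·4.0000·0.4375² = 0.3828 m while stopping
human closes 0.6000·0.6875 = 0.4125 m
residual clearance needed = 0.0000+0.0800+0.0000 = 0.0800 m
S_min ≈ 0.4375+0.3828+0.4125+0.0800  ⇒  S_min = 4201/3200 m

S_min = 4201/3200 m = 1.3128 m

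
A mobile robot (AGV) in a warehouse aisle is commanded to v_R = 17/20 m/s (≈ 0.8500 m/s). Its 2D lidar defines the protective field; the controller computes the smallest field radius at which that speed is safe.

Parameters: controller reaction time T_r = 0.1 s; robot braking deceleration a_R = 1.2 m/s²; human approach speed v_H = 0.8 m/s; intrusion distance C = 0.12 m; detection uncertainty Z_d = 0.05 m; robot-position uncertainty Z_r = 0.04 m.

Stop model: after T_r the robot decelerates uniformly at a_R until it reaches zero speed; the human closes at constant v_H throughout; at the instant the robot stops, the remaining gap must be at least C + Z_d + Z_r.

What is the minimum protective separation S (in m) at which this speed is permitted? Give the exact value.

stop time T_s = (17/20)/(6/5) = 0.7083 s
robot covers v_R·T_r = 0.8500·0.1000 = 0.0850 m before braking
robot covers 0.8500·0.7083 − ½·1.2000·0.7083² = 0.3010 m while stopping
human over T_r+T_s: 0.8000·(0.1000+0.7083) = 0.6467 m
residual clearance needed = 0.1200+0.0500+0.0400 = 0.2100 m
S_min ≈ 0.0850+0.3010+0.6467+0.2100  ⇒  S_min = 1193/960 m

S_min = 1193/960 m = 1.2427 m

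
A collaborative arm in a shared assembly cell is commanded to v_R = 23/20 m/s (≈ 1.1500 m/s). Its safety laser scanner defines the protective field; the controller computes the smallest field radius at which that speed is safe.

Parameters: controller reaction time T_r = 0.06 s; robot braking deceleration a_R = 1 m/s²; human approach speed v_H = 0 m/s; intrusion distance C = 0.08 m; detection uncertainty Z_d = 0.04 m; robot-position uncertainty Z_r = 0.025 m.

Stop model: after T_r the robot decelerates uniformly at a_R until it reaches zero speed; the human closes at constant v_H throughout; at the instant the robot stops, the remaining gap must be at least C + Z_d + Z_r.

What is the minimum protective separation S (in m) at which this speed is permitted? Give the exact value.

T_s = v_R/a_R = (23/20)/1 = 1.1500 s
robot covers v_R·T_r = 1.1500·0.0600 = 0.0690 m before braking
robot covers 1.1500·1.1500 − ½·1.0000·1.1500² = 0.6613 m while stopping
person approaches 0.0000·(0.0600+1.1500) = 0.0000 m
margins: 0.0800+0.0400+0.0250 = 0.1450 m
S_min ≈ 0.0690+0.6613+0.0000+0.1450  ⇒  S_min = 3501/4000 m

S_min = 3501/4000 m = 0.8752 m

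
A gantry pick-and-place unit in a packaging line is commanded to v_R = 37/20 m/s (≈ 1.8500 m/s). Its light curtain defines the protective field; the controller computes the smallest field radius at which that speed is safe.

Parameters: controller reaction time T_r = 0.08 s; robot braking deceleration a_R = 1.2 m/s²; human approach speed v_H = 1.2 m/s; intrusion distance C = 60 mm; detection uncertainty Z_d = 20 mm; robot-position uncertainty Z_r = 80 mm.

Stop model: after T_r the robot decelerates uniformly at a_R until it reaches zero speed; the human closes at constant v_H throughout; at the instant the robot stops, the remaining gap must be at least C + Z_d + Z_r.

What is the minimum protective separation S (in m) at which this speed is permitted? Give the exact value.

S_min = 88321/24000 m = 3.6800 m

T_s = v_R/a_R = (37/20)/(6/5) = 1.5417 s
robot in T_r: 1.8500·0.0800 = 0.1480 m
robot covers 1.8500·1.5417 − ½·1.2000·1.5417² = 1.4260 m while stopping
human closes 1.2000·1.6217 = 1.9460 m
residual clearance needed = 0.0600+0.0200+0.0800 = 0.1600 m
S_min ≈ 0.1480+1.4260+1.9460+0.1600  ⇒  S_min = 88321/24000 m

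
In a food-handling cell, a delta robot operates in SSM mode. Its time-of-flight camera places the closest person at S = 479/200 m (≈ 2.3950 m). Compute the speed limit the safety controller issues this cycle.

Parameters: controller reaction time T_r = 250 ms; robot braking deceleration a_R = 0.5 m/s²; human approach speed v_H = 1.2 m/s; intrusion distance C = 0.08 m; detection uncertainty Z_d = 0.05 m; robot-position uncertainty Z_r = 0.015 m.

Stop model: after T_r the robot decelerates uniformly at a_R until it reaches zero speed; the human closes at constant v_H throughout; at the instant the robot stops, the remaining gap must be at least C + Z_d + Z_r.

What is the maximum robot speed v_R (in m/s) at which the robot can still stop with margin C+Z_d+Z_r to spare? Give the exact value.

at the boundary: (1)·v² + (53/20)·v + (-39/20) = 0
  disc = (53/20)² − 4·(1)·(-39/20) = 5929/400 ; √disc = 77/20
  v_R = (−(53/20) + 77/20) / (2·(1)) = 3/5 m/s
check:
T_s = v_R/a_R = (3/5)/(1/2) = 1.2000 s
robot in T_r: 0.6000·0.2500 = 0.1500 m
robot covers 0.6000·1.2000 − ½·0.5000·1.2000² = 0.3600 m while stopping
human closes 1.2000·1.4500 = 1.7400 m
C+Z_d+Z_r = 0.0800+0.0500+0.0150 = 0.1450 m
sum ≈ 0.1500+0.3600+1.7400+0.1450 ≈ 2.3950 m = S ✓

v_R_max = 3/5 m/s = 0.6000 m/s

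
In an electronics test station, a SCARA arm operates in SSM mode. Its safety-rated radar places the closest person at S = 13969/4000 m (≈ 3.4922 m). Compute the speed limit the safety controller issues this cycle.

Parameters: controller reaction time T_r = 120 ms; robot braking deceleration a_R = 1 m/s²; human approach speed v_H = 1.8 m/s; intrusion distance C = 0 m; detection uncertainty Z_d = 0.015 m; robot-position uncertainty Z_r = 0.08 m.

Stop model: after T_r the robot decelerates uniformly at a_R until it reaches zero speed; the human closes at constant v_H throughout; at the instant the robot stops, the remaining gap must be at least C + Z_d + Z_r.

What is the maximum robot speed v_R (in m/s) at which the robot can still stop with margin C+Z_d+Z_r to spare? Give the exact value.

collect terms ⇒ (1/2)·v_R² + (48/25)·v_R + (-509/160) = 0
  disc = (48/25)² − 4·(1/2)·(-509/160) = 100489/10000 ; √disc = 317/100
  v_R = (−(48/25) + 317/100) / (2·(1/2)) = 5/4 m/s
check:
T_s = v_R/a_R = (5/4)/1 = 1.2500 s
robot covers v_R·T_r = 1.2500·0.1200 = 0.1500 m before braking
robot covers 1.2500·1.2500 − ½·1.0000·1.2500² = 0.7812 m while stopping
person approaches 1.8000·(0.1200+1.2500) = 2.4660 m
margins: 0.0000+0.0150+0.0800 = 0.0950 m
sum ≈ 0.1500+0.7812+2.4660+0.0950 ≈ 3.4922 m = S ✓

v_R_max = 5/4 m/s = 1.2500 m/s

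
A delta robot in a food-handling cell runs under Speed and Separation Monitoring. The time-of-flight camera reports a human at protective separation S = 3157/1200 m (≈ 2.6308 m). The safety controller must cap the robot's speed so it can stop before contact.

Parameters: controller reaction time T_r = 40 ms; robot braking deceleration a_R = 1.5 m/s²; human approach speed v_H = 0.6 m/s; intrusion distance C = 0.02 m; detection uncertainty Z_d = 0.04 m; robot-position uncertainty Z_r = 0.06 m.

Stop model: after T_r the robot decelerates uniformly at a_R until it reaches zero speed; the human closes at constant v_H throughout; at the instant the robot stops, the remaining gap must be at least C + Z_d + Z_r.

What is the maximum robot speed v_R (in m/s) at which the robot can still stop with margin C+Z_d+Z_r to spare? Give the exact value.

v_R_max = 43/20 m/s = 2.1500 m/s

quadratic (1/3)·v² + (11/25)·v + (-14921/6000) = 0
  disc = (11/25)² − 4·(1/3)·(-14921/6000) = 78961/22500 ; √disc = 281/150
  v_R = (−(11/25) + 281/150) / (2·(1/3)) = 43/20 m/s
check:
braking lasts T_s = (43/20)/(3/2) = 1.4333 s
robot in T_r: 2.1500·0.0400 = 0.0860 m
braking distance = 2.1500²/(2·1.5000) = 1.5408 m
human over T_r+T_s: 0.6000·(0.0400+1.4333) = 0.8840 m
residual clearance needed = 0.0200+0.0400+0.0600 = 0.1200 m
sum ≈ 0.0860+1.5408+0.8840+0.1200 ≈ 2.6308 m = S ✓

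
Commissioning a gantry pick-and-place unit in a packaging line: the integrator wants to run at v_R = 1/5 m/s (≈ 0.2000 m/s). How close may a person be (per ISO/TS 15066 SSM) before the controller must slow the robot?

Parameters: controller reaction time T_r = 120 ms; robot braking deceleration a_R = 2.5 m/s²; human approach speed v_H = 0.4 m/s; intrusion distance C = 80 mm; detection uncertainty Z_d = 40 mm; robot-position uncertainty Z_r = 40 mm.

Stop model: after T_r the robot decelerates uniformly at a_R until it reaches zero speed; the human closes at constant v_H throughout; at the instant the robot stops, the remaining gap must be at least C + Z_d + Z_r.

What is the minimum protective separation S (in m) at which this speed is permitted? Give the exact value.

stop time T_s = (1/5)/(5/2) = 0.0800 s
reaction-phase robot travel = 0.2000·0.1200 = 0.0240 m
robot under decel: 0.2000²/(2·2.5000) = 0.0080 m
person approaches 0.4000·(0.1200+0.0800) = 0.0800 m
residual clearance needed = 0.0800+0.0400+0.0400 = 0.1600 m
S_min ≈ 0.0240+0.0080+0.0800+0.1600  ⇒  S_min = 34/125 m

S_min = 34/125 m = 0.2720 m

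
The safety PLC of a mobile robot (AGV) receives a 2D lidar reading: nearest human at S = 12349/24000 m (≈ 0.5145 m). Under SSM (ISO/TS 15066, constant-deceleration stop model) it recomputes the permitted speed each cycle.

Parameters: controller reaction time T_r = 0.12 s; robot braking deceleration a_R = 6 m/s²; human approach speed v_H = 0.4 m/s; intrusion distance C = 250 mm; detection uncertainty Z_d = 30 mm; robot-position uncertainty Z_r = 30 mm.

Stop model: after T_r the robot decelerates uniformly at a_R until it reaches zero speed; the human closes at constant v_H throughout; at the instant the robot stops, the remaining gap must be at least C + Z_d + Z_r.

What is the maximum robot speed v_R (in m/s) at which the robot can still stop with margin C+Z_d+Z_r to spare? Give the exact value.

quadratic (1/12)·v² + (14/75)·v + (-3757/24000) = 0
  disc = (14/75)² − 4·(1/12)·(-3757/24000) = 3481/40000 ; √disc = 59/200
  v_R = (−(14/75) + 59/200) / (2·(1/12)) = 13/20 m/s
check:
stop time T_s = (13/20)/6 = 0.1083 s
robot in T_r: 0.6500·0.1200 = 0.0780 m
robot under decel: 0.6500²/(2·6.0000) = 0.0352 m
person approaches 0.4000·(0.1200+0.1083) = 0.0913 m
margins: 0.2500+0.0300+0.0300 = 0.3100 m
sum ≈ 0.0780+0.0352+0.0913+0.3100 ≈ 0.5145 m = S ✓

v_R_max = 13/20 m/s = 0.6500 m/s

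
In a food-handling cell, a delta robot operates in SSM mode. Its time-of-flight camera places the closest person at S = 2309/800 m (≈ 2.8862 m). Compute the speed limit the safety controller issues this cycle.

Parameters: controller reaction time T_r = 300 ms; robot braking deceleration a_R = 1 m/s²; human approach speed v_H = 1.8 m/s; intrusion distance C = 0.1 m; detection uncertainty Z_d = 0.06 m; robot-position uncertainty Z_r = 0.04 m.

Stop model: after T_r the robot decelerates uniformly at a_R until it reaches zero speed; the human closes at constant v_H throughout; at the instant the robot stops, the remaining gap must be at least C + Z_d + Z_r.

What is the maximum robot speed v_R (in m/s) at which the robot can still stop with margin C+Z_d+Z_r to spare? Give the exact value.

v_R_max = 17/20 m/s = 0.8500 m/s

quadratic (1/2)·v² + (21/10)·v + (-1717/800) = 0
  disc = (21/10)² − 4·(1/2)·(-1717/800) = 3481/400 ; √disc = 59/20
  v_R = (−(21/10) + 59/20) / (2·(1/2)) = 17/20 m/s
check:
stop time T_s = (17/20)/1 = 0.8500 s
robot in T_r: 0.8500·0.3000 = 0.2550 m
robot covers 0.8500·0.8500 − ½·1.0000·0.8500² = 0.3613 m while stopping
human over T_r+T_s: 1.8000·(0.3000+0.8500) = 2.0700 m
margins: 0.1000+0.0600+0.0400 = 0.2000 m
sum ≈ 0.2550+0.3613+2.0700+0.2000 ≈ 2.8862 m = S ✓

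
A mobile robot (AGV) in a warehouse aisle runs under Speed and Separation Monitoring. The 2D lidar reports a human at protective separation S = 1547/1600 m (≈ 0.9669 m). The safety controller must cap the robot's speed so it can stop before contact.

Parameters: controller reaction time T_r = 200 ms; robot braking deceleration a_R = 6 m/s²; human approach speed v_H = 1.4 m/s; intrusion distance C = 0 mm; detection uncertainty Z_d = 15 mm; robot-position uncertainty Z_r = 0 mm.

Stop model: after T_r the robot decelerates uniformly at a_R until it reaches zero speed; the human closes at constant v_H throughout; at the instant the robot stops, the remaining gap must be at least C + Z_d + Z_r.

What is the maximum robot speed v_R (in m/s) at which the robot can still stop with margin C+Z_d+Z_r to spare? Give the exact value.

v_R_max = 5/4 m/s = 1.2500 m/s

collect terms ⇒ (1/12)·v_R² + (13/30)·v_R + (-43/64) = 0
  disc = (13/30)² − 4·(1/12)·(-43/64) = 5929/14400 ; √disc = 77/120
  v_R = (−(13/30) + 77/120) / (2·(1/12)) = 5/4 m/s
check:
T_s = v_R/a_R = (5/4)/6 = 0.2083 s
robot covers v_R·T_r = 1.2500·0.2000 = 0.2500 m before braking
braking distance = 1.2500²/(2·6.0000) = 0.1302 m
person approaches 1.4000·(0.2000+0.2083) = 0.5717 m
margins: 0.0000+0.0150+0.0000 = 0.0150 m
sum ≈ 0.2500+0.1302+0.5717+0.0150 ≈ 0.9669 m = S ✓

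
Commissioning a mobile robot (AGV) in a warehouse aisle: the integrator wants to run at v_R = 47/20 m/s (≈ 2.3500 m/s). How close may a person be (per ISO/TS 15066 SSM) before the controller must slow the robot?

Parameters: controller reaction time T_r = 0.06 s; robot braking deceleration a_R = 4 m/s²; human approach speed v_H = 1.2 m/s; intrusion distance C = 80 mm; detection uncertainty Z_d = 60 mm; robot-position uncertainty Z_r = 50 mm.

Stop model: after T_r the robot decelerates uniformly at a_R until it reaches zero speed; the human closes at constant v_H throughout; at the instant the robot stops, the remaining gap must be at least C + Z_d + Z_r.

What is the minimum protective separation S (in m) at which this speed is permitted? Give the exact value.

braking lasts T_s = (47/20)/4 = 0.5875 s
robot in T_r: 2.3500·0.0600 = 0.1410 m
robot covers 2.3500·0.5875 − ½·4.0000·0.5875² = 0.6903 m while stopping
person approaches 1.2000·(0.0600+0.5875) = 0.7770 m
margins: 0.0800+0.0600+0.0500 = 0.1900 m
S_min ≈ 0.1410+0.6903+0.7770+0.1900  ⇒  S_min = 28773/16000 m

S_min = 28773/16000 m = 1.7983 m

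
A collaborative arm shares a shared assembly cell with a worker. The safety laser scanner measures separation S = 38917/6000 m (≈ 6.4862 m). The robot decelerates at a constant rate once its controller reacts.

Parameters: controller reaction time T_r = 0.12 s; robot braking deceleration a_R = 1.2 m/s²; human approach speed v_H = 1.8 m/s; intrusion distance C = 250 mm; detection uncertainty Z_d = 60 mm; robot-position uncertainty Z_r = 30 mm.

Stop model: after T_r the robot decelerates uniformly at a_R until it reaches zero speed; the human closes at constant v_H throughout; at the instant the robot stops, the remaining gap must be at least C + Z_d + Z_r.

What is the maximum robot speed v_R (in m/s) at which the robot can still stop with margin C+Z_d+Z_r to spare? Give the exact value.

at the boundary: (5/12)·v² + (81/50)·v + (-35581/6000) = 0
  disc = (81/50)² − 4·(5/12)·(-35581/6000) = 1125721/90000 ; √disc = 1061/300
  v_R = (−(81/50) + 1061/300) / (2·(5/12)) = 23/10 m/s
check:
T_s = v_R/a_R = (23/10)/(6/5) = 1.9167 s
robot in T_r: 2.3000·0.1200 = 0.2760 m
robot under decel: 2.3000²/(2·1.2000) = 2.2042 m
person approaches 1.8000·(0.1200+1.9167) = 3.6660 m
residual clearance needed = 0.2500+0.0600+0.0300 = 0.3400 m
sum ≈ 0.2760+2.2042+3.6660+0.3400 ≈ 6.4862 m = S ✓

v_R_max = 23/10 m/s = 2.3000 m/s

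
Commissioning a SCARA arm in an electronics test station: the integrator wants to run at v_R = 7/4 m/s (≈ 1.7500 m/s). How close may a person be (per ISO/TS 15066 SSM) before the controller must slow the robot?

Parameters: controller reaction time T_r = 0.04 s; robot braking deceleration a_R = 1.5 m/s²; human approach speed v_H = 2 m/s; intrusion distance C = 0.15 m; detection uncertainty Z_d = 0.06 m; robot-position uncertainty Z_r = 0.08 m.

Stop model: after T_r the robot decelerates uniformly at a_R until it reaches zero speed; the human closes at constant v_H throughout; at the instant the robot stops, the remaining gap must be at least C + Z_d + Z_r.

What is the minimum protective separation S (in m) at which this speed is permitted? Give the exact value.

braking lasts T_s = (7/4)/(3/2) = 1.1667 s
robot covers v_R·T_r = 1.7500·0.0400 = 0.0700 m before braking
robot covers 1.7500·1.1667 − ½·1.5000·1.1667² = 1.0208 m while stopping
human closes 2.0000·1.2067 = 2.4133 m
C+Z_d+Z_r = 0.1500+0.0600+0.0800 = 0.2900 m
S_min ≈ 0.0700+1.0208+2.4133+0.2900  ⇒  S_min = 4553/1200 m

S_min = 4553/1200 m = 3.7942 m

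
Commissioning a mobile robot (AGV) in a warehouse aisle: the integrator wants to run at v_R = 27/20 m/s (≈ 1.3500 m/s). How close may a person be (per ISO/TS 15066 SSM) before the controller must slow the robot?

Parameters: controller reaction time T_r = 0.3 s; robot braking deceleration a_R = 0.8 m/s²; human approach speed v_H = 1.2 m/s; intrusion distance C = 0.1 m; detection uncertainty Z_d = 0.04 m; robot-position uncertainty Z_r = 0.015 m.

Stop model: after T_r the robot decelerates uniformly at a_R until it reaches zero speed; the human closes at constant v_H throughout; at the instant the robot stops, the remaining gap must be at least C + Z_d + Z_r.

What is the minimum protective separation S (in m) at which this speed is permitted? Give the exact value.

braking lasts T_s = (27/20)/(4/5) = 1.6875 s
robot in T_r: 1.3500·0.3000 = 0.4050 m
braking distance = 1.3500²/(2·0.8000) = 1.1391 m
human over T_r+T_s: 1.2000·(0.3000+1.6875) = 2.3850 m
C+Z_d+Z_r = 0.1000+0.0400+0.0150 = 0.1550 m
S_min ≈ 0.4050+1.1391+2.3850+0.1550  ⇒  S_min = 13069/3200 m

S_min = 13069/3200 m = 4.0841 m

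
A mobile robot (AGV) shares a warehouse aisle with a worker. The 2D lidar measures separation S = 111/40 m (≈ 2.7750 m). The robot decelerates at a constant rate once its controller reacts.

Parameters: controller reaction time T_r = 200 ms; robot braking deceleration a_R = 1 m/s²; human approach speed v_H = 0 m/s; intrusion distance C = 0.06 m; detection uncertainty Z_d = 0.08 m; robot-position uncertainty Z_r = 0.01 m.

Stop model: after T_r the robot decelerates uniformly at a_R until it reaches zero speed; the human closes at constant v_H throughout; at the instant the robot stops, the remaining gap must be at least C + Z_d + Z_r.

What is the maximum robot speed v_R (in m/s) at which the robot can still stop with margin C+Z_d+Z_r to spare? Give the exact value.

v_R_max = 21/10 m/s = 2.1000 m/s

quadratic (1/2)·v² + (1/5)·v + (-21/8) = 0
  disc = (1/5)² − 4·(1/2)·(-21/8) = 529/100 ; √disc = 23/10
  v_R = (−(1/5) + 23/10) / (2·(1/2)) = 21/10 m/s
check:
T_s = v_R/a_R = (21/10)/1 = 2.1000 s
reaction-phase robot travel = 2.1000·0.2000 = 0.4200 m
robot covers 2.1000·2.1000 − ½·1.0000·2.1000² = 2.2050 m while stopping
human over T_r+T_s: 0.0000·(0.2000+2.1000) = 0.0000 m
residual clearance needed = 0.0600+0.0800+0.0100 = 0.1500 m
sum ≈ 0.4200+2.2050+0.0000+0.1500 ≈ 2.7750 m = S ✓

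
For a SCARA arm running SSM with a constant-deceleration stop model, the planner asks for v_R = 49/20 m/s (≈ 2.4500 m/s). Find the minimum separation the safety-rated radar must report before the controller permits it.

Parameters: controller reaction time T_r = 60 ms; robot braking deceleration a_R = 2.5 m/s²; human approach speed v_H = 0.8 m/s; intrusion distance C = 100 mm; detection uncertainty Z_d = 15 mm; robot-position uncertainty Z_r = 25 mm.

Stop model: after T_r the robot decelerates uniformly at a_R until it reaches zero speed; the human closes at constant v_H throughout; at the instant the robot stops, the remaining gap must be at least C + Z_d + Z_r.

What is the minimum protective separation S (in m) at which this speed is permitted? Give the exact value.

stop time T_s = (49/20)/(5/2) = 0.9800 s
reaction-phase robot travel = 2.4500·0.0600 = 0.1470 m
braking distance = 2.4500²/(2·2.5000) = 1.2005 m
human closes 0.8000·1.0400 = 0.8320 m
C+Z_d+Z_r = 0.1000+0.0150+0.0250 = 0.1400 m
S_min ≈ 0.1470+1.2005+0.8320+0.1400  ⇒  S_min = 4639/2000 m

S_min = 4639/2000 m = 2.3195 m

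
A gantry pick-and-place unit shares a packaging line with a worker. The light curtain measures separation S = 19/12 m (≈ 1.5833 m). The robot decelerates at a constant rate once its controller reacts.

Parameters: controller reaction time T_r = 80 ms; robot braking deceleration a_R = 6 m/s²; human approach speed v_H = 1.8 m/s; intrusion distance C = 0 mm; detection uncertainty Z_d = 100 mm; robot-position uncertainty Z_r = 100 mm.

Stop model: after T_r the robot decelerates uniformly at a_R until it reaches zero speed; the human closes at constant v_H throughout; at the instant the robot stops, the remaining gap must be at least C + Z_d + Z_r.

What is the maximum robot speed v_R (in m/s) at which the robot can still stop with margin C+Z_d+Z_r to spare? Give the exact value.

collect terms ⇒ (1/12)·v_R² + (19/50)·v_R + (-1859/1500) = 0
  disc = (19/50)² − 4·(1/12)·(-1859/1500) = 3136/5625 ; √disc = 56/75
  v_R = (−(19/50) + 56/75) / (2·(1/12)) = 11/5 m/s
check:
T_s = v_R/a_R = (11/5)/6 = 0.3667 s
reaction-phase robot travel = 2.2000·0.0800 = 0.1760 m
braking distance = 2.2000²/(2·6.0000) = 0.4033 m
human closes 1.8000·0.4467 = 0.8040 m
residual clearance needed = 0.0000+0.1000+0.1000 = 0.2000 m
sum ≈ 0.1760+0.4033+0.8040+0.2000 ≈ 1.5833 m = S ✓

v_R_max = 11/5 m/s = 2.2000 m/s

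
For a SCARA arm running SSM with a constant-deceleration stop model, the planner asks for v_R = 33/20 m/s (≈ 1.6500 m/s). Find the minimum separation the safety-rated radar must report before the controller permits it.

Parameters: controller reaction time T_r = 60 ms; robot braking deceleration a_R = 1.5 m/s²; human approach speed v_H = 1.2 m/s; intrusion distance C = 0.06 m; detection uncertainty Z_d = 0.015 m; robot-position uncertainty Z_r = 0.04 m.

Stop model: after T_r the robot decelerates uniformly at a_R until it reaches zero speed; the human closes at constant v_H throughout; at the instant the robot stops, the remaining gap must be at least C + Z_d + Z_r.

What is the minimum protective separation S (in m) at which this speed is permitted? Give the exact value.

S_min = 5027/2000 m = 2.5135 m

stop time T_s = (33/20)/(3/2) = 1.1000 s
reaction-phase robot travel = 1.6500·0.0600 = 0.0990 m
robot under decel: 1.6500²/(2·1.5000) = 0.9075 m
person approaches 1.2000·(0.0600+1.1000) = 1.3920 m
C+Z_d+Z_r = 0.0600+0.0150+0.0400 = 0.1150 m
S_min ≈ 0.0990+0.9075+1.3920+0.1150  ⇒  S_min = 5027/2000 m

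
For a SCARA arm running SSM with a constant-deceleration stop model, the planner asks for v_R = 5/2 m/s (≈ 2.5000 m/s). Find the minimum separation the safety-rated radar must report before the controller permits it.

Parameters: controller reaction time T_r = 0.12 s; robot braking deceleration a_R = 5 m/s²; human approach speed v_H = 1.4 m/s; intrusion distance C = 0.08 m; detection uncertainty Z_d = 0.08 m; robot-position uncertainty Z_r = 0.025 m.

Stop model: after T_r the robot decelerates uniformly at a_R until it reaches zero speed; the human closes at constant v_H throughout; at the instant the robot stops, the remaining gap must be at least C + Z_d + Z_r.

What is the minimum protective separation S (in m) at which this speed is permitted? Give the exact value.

S_min = 989/500 m = 1.9780 m

braking lasts T_s = (5/2)/5 = 0.5000 s
reaction-phase robot travel = 2.5000·0.1200 = 0.3000 m
robot covers 2.5000·0.5000 − ½·5.0000·0.5000² = 0.6250 m while stopping
human over T_r+T_s: 1.4000·(0.1200+0.5000) = 0.8680 m
margins: 0.0800+0.0800+0.0250 = 0.1850 m
S_min ≈ 0.3000+0.6250+0.8680+0.1850  ⇒  S_min = 989/500 m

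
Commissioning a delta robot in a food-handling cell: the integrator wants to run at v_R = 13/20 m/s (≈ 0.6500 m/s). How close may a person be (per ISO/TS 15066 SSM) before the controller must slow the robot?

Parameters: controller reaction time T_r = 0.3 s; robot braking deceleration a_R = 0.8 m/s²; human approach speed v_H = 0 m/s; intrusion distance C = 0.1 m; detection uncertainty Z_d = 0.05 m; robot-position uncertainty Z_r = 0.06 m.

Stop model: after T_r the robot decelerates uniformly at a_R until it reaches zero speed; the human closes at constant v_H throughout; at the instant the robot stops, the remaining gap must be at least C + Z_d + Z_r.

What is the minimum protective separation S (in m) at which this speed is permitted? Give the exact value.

braking lasts T_s = (13/20)/(4/5) = 0.8125 s
robot covers v_R·T_r = 0.6500·0.3000 = 0.1950 m before braking
robot under decel: 0.6500²/(2·0.8000) = 0.2641 m
human closes 0.0000·1.1125 = 0.0000 m
margins: 0.1000+0.0500+0.0600 = 0.2100 m
S_min ≈ 0.1950+0.2641+0.0000+0.2100  ⇒  S_min = 2141/3200 m

S_min = 2141/3200 m = 0.6691 m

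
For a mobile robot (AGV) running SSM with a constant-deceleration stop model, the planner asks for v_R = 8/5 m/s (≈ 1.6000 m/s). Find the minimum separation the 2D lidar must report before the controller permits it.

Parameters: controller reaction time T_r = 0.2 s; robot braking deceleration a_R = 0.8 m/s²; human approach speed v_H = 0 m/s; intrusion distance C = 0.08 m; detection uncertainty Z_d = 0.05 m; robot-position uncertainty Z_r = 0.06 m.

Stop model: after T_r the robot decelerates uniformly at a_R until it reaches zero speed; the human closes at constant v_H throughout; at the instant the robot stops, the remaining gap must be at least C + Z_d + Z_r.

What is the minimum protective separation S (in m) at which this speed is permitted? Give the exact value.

S_min = 211/100 m = 2.1100 m

T_s = v_R/a_R = (8/5)/(4/5) = 2.0000 s
robot covers v_R·T_r = 1.6000·0.2000 = 0.3200 m before braking
braking distance = 1.6000²/(2·0.8000) = 1.6000 m
human over T_r+T_s: 0.0000·(0.2000+2.0000) = 0.0000 m
C+Z_d+Z_r = 0.0800+0.0500+0.0600 = 0.1900 m
S_min ≈ 0.3200+1.6000+0.0000+0.1900  ⇒  S_min = 211/100 m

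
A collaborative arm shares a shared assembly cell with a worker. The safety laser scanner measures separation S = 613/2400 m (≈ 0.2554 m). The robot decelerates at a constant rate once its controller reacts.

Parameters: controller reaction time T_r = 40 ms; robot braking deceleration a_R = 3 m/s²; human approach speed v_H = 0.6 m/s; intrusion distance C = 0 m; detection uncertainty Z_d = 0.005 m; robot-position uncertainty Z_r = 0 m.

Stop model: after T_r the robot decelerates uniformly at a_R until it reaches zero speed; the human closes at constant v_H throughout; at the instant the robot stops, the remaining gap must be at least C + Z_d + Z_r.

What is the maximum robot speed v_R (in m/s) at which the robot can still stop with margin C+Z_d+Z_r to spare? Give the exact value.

v_R_max = 13/20 m/s = 0.6500 m/s

at the boundary: (1/6)·v² + (6/25)·v + (-2717/12000) = 0
  disc = (6/25)² − 4·(1/6)·(-2717/12000) = 18769/90000 ; √disc = 137/300
  v_R = (−(6/25) + 137/300) / (2·(1/6)) = 13/20 m/s
check:
T_s = v_R/a_R = (13/20)/3 = 0.2167 s
robot covers v_R·T_r = 0.6500·0.0400 = 0.0260 m before braking
robot under decel: 0.6500²/(2·3.0000) = 0.0704 m
person approaches 0.6000·(0.0400+0.2167) = 0.1540 m
C+Z_d+Z_r = 0.0000+0.0050+0.0000 = 0.0050 m
sum ≈ 0.0260+0.0704+0.1540+0.0050 ≈ 0.2554 m = S ✓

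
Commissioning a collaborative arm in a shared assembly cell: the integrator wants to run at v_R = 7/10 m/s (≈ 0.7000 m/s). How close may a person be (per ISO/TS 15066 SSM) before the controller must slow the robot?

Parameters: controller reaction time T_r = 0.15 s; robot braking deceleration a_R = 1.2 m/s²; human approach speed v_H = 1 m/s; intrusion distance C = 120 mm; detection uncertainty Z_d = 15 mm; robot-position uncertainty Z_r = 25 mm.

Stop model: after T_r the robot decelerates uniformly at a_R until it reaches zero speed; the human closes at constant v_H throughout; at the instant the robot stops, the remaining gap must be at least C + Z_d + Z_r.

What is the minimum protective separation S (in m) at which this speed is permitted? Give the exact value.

braking lasts T_s = (7/10)/(6/5) = 0.5833 s
robot covers v_R·T_r = 0.7000·0.1500 = 0.1050 m before braking
robot under decel: 0.7000²/(2·1.2000) = 0.2042 m
human closes 1.0000·0.7333 = 0.7333 m
residual clearance needed = 0.1200+0.0150+0.0250 = 0.1600 m
S_min ≈ 0.1050+0.2042+0.7333+0.1600  ⇒  S_min = 481/400 m

S_min = 481/400 m = 1.2025 m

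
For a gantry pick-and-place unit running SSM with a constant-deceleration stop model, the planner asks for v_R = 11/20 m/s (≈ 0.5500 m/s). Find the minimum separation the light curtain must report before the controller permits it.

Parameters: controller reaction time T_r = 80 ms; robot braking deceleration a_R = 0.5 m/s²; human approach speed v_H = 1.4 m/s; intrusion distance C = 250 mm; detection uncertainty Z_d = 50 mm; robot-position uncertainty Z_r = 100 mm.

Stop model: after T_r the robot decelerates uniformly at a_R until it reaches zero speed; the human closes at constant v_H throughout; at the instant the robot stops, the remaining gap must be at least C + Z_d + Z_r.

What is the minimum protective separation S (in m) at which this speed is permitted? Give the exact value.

braking lasts T_s = (11/20)/(1/2) = 1.1000 s
reaction-phase robot travel = 0.5500·0.0800 = 0.0440 m
robot under decel: 0.5500²/(2·0.5000) = 0.3025 m
human closes 1.4000·1.1800 = 1.6520 m
residual clearance needed = 0.2500+0.0500+0.1000 = 0.4000 m
S_min ≈ 0.0440+0.3025+1.6520+0.4000  ⇒  S_min = 4797/2000 m

S_min = 4797/2000 m = 2.3985 m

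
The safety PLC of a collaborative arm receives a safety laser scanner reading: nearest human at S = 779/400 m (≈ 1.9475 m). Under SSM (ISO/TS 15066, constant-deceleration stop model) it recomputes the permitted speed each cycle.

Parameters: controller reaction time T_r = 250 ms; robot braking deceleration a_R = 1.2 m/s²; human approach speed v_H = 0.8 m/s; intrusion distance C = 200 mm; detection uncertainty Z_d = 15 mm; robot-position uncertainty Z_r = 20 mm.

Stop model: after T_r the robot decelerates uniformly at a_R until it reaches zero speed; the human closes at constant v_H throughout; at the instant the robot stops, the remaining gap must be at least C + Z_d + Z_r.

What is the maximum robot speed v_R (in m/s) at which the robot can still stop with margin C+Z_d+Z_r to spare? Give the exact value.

collect terms ⇒ (5/12)·v_R² + (11/12)·v_R + (-121/80) = 0
  disc = (11/12)² − 4·(5/12)·(-121/80) = 121/36 ; √disc = 11/6
  v_R = (−(11/12) + 11/6) / (2·(5/12)) = 11/10 m/s
check:
braking lasts T_s = (11/10)/(6/5) = 0.9167 s
reaction-phase robot travel = 1.1000·0.2500 = 0.2750 m
robot under decel: 1.1000²/(2·1.2000) = 0.5042 m
human closes 0.8000·1.1667 = 0.9333 m
C+Z_d+Z_r = 0.2000+0.0150+0.0200 = 0.2350 m
sum ≈ 0.2750+0.5042+0.9333+0.2350 ≈ 1.9475 m = S ✓

v_R_max = 11/10 m/s = 1.1000 m/s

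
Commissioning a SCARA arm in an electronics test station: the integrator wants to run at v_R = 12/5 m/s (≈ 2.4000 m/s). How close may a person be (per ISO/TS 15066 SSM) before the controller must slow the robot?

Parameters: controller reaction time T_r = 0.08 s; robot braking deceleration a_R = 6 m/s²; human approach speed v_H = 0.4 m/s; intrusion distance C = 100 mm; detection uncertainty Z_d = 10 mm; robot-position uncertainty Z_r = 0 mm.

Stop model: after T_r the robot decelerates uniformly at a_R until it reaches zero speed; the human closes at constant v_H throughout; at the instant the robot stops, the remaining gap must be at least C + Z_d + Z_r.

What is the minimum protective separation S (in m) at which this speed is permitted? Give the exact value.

S_min = 487/500 m = 0.9740 m

braking lasts T_s = (12/5)/6 = 0.4000 s
reaction-phase robot travel = 2.4000·0.0800 = 0.1920 m
robot under decel: 2.4000²/(2·6.0000) = 0.4800 m
person approaches 0.4000·(0.0800+0.4000) = 0.1920 m
margins: 0.1000+0.0100+0.0000 = 0.1100 m
S_min ≈ 0.1920+0.4800+0.1920+0.1100  ⇒  S_min = 487/500 m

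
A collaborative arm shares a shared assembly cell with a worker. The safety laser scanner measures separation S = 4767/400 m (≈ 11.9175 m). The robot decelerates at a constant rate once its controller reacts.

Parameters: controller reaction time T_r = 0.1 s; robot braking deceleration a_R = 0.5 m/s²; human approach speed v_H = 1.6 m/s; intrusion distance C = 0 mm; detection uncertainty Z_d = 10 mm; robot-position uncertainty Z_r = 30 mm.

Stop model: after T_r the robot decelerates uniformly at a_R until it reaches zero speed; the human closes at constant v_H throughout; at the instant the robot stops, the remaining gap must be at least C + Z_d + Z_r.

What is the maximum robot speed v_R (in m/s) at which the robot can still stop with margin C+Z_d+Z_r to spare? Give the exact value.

at the boundary: (1)·v² + (33/10)·v + (-4687/400) = 0
  disc = (33/10)² − 4·(1)·(-4687/400) = 1444/25 ; √disc = 38/5
  v_R = (−(33/10) + 38/5) / (2·(1)) = 43/20 m/s
check:
braking lasts T_s = (43/20)/(1/2) = 4.3000 s
reaction-phase robot travel = 2.1500·0.1000 = 0.2150 m
robot covers 2.1500·4.3000 − ½·0.5000·4.3000² = 4.6225 m while stopping
human over T_r+T_s: 1.6000·(0.1000+4.3000) = 7.0400 m
margins: 0.0000+0.0100+0.0300 = 0.0400 m
sum ≈ 0.2150+4.6225+7.0400+0.0400 ≈ 11.9175 m = S ✓

v_R_max = 43/20 m/s = 2.1500 m/s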